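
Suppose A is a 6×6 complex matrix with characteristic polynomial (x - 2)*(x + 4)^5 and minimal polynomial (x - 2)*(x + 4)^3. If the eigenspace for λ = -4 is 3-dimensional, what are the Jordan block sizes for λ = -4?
Block sizes for λ = -4: [3, 1, 1]

Step 1 — from the characteristic polynomial, algebraic multiplicity of λ = -4 is 5. From dim ker(A − (-4)·I) = 3, there are exactly 3 Jordan blocks for λ = -4.
Step 2 — from the minimal polynomial, the factor (x + 4)^3 tells us the largest block for λ = -4 has size 3.
Step 3 — with total size 5, 3 blocks, and largest block 3, the block sizes (in nonincreasing order) are [3, 1, 1].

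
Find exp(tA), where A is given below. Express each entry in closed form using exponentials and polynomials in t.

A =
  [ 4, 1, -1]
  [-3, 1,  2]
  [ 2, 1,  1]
e^{tA} =
  [-t^2*exp(2*t)/2 + 2*t*exp(2*t) + exp(2*t), t*exp(2*t), t^2*exp(2*t)/2 - t*exp(2*t)]
  [t^2*exp(2*t)/2 - 3*t*exp(2*t), -t*exp(2*t) + exp(2*t), -t^2*exp(2*t)/2 + 2*t*exp(2*t)]
  [-t^2*exp(2*t)/2 + 2*t*exp(2*t), t*exp(2*t), t^2*exp(2*t)/2 - t*exp(2*t) + exp(2*t)]

Strategy: write A = P · J · P⁻¹ where J is a Jordan canonical form, so e^{tA} = P · e^{tJ} · P⁻¹, and e^{tJ} can be computed block-by-block.

A has Jordan form
J =
  [2, 1, 0]
  [0, 2, 1]
  [0, 0, 2]
(up to reordering of blocks).

Per-block formulas:
  For a 3×3 Jordan block J_3(2): exp(t · J_3(2)) = e^(2t)·(I + t·N + (t^2/2)·N^2), where N is the 3×3 nilpotent shift.

After assembling e^{tJ} and conjugating by P, we get:

e^{tA} =
  [-t^2*exp(2*t)/2 + 2*t*exp(2*t) + exp(2*t), t*exp(2*t), t^2*exp(2*t)/2 - t*exp(2*t)]
  [t^2*exp(2*t)/2 - 3*t*exp(2*t), -t*exp(2*t) + exp(2*t), -t^2*exp(2*t)/2 + 2*t*exp(2*t)]
  [-t^2*exp(2*t)/2 + 2*t*exp(2*t), t*exp(2*t), t^2*exp(2*t)/2 - t*exp(2*t) + exp(2*t)]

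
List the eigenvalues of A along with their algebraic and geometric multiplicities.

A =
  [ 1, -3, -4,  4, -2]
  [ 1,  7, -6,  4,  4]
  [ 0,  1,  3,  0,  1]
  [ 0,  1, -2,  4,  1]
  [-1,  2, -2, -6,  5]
λ = 2: alg = 2, geom = 1; λ = 5: alg = 2, geom = 1; λ = 6: alg = 1, geom = 1

Step 1 — factor the characteristic polynomial to read off the algebraic multiplicities:
  χ_A(x) = (x - 6)*(x - 5)^2*(x - 2)^2

Step 2 — compute geometric multiplicities via the rank-nullity identity g(λ) = n − rank(A − λI):
  rank(A − (2)·I) = 4, so dim ker(A − (2)·I) = n − 4 = 1
  rank(A − (5)·I) = 4, so dim ker(A − (5)·I) = n − 4 = 1
  rank(A − (6)·I) = 4, so dim ker(A − (6)·I) = n − 4 = 1

Summary:
  λ = 2: algebraic multiplicity = 2, geometric multiplicity = 1
  λ = 5: algebraic multiplicity = 2, geometric multiplicity = 1
  λ = 6: algebraic multiplicity = 1, geometric multiplicity = 1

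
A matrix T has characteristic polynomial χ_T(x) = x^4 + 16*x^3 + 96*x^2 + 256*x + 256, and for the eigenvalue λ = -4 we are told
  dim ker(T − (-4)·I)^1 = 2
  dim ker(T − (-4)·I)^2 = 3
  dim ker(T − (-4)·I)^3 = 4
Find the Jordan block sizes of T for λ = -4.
Block sizes for λ = -4: [3, 1]

From the dimensions of kernels of powers, the number of Jordan blocks of size at least j is d_j − d_{j−1} where d_j = dim ker(N^j) (with d_0 = 0). Computing the differences gives [2, 1, 1].
The number of blocks of size exactly k is (#blocks of size ≥ k) − (#blocks of size ≥ k + 1), so the partition is: 1 block(s) of size 1, 1 block(s) of size 3.
In nonincreasing order the block sizes are [3, 1].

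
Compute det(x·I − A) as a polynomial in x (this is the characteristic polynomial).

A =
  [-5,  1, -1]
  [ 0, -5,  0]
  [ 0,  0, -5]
x^3 + 15*x^2 + 75*x + 125

Expanding det(x·I − A) (e.g. by cofactor expansion or by noting that A is similar to its Jordan form J, which has the same characteristic polynomial as A) gives
  χ_A(x) = x^3 + 15*x^2 + 75*x + 125
which factors as (x + 5)^3. The eigenvalues (with algebraic multiplicities) are λ = -5 with multiplicity 3.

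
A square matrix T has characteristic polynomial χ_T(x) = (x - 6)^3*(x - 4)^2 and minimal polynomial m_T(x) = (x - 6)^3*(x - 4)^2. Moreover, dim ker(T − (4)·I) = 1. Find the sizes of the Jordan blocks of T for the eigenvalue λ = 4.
Block sizes for λ = 4: [2]

Step 1 — from the characteristic polynomial, algebraic multiplicity of λ = 4 is 2. From dim ker(T − (4)·I) = 1, there are exactly 1 Jordan blocks for λ = 4.
Step 2 — from the minimal polynomial, the factor (x − 4)^2 tells us the largest block for λ = 4 has size 2.
Step 3 — with total size 2, 1 blocks, and largest block 2, the block sizes (in nonincreasing order) are [2].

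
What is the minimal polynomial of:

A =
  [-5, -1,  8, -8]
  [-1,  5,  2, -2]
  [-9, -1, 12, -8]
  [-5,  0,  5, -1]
x^3 - 7*x^2 + 8*x + 16

The characteristic polynomial is χ_A(x) = (x - 4)^3*(x + 1), so the eigenvalues are known. The minimal polynomial is
  m_A(x) = Π_λ (x − λ)^{k_λ}
where k_λ is the size of the *largest* Jordan block for λ (equivalently, the smallest k with (A − λI)^k v = 0 for every generalised eigenvector v of λ).

  λ = -1: largest Jordan block has size 1, contributing (x + 1)
  λ = 4: largest Jordan block has size 2, contributing (x − 4)^2

So m_A(x) = (x - 4)^2*(x + 1) = x^3 - 7*x^2 + 8*x + 16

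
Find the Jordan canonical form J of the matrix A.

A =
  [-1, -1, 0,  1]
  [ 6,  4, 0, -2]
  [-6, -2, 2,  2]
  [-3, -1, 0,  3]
J_2(2) ⊕ J_1(2) ⊕ J_1(2)

The characteristic polynomial is
  det(x·I − A) = x^4 - 8*x^3 + 24*x^2 - 32*x + 16 = (x - 2)^4

Eigenvalues and multiplicities (the geometric multiplicity of λ is n − rank(A − λI), which equals the number of Jordan blocks for λ):
  λ = 2: algebraic multiplicity = 4, geometric multiplicity = 3

Determining the block sizes for each eigenvalue:
  λ = 2: 3 blocks summing to 4 forces exactly one block of size 2 and the rest size 1 → block sizes [2, 1, 1]

Assembling the blocks gives a Jordan form
J =
  [2, 1, 0, 0]
  [0, 2, 0, 0]
  [0, 0, 2, 0]
  [0, 0, 0, 2]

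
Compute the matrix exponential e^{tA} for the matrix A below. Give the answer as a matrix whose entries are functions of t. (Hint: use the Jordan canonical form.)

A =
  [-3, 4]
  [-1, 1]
e^{tA} =
  [-2*t*exp(-t) + exp(-t), 4*t*exp(-t)]
  [-t*exp(-t), 2*t*exp(-t) + exp(-t)]

Strategy: write A = P · J · P⁻¹ where J is a Jordan canonical form, so e^{tA} = P · e^{tJ} · P⁻¹, and e^{tJ} can be computed block-by-block.

A has Jordan form
J =
  [-1,  1]
  [ 0, -1]
(up to reordering of blocks).

Per-block formulas:
  For a 2×2 Jordan block J_2(-1): exp(t · J_2(-1)) = e^(-1t)·(I + t·N), where N is the 2×2 nilpotent shift.

After assembling e^{tJ} and conjugating by P, we get:

e^{tA} =
  [-2*t*exp(-t) + exp(-t), 4*t*exp(-t)]
  [-t*exp(-t), 2*t*exp(-t) + exp(-t)]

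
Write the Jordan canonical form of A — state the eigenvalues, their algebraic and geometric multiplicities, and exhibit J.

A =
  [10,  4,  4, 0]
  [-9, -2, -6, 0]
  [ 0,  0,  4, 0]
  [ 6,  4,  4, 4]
J_2(4) ⊕ J_1(4) ⊕ J_1(4)

The characteristic polynomial is
  det(x·I − A) = x^4 - 16*x^3 + 96*x^2 - 256*x + 256 = (x - 4)^4

Eigenvalues and multiplicities (the geometric multiplicity of λ is n − rank(A − λI), which equals the number of Jordan blocks for λ):
  λ = 4: algebraic multiplicity = 4, geometric multiplicity = 3

Determining the block sizes for each eigenvalue:
  λ = 4: 3 blocks summing to 4 forces exactly one block of size 2 and the rest size 1 → block sizes [2, 1, 1]

Assembling the blocks gives a Jordan form
J =
  [4, 1, 0, 0]
  [0, 4, 0, 0]
  [0, 0, 4, 0]
  [0, 0, 0, 4]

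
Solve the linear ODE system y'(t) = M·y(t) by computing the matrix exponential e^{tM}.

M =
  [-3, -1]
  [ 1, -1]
e^{tM} =
  [-t*exp(-2*t) + exp(-2*t), -t*exp(-2*t)]
  [t*exp(-2*t), t*exp(-2*t) + exp(-2*t)]

Strategy: write M = P · J · P⁻¹ where J is a Jordan canonical form, so e^{tM} = P · e^{tJ} · P⁻¹, and e^{tJ} can be computed block-by-block.

M has Jordan form
J =
  [-2,  1]
  [ 0, -2]
(up to reordering of blocks).

Per-block formulas:
  For a 2×2 Jordan block J_2(-2): exp(t · J_2(-2)) = e^(-2t)·(I + t·N), where N is the 2×2 nilpotent shift.

After assembling e^{tJ} and conjugating by P, we get:

e^{tM} =
  [-t*exp(-2*t) + exp(-2*t), -t*exp(-2*t)]
  [t*exp(-2*t), t*exp(-2*t) + exp(-2*t)]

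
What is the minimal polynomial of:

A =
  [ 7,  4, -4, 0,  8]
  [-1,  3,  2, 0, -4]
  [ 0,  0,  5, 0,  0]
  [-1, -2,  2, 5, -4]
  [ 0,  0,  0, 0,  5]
x^2 - 10*x + 25

The characteristic polynomial is χ_A(x) = (x - 5)^5, so the eigenvalues are known. The minimal polynomial is
  m_A(x) = Π_λ (x − λ)^{k_λ}
where k_λ is the size of the *largest* Jordan block for λ (equivalently, the smallest k with (A − λI)^k v = 0 for every generalised eigenvector v of λ).

  λ = 5: largest Jordan block has size 2, contributing (x − 5)^2

So m_A(x) = (x - 5)^2 = x^2 - 10*x + 25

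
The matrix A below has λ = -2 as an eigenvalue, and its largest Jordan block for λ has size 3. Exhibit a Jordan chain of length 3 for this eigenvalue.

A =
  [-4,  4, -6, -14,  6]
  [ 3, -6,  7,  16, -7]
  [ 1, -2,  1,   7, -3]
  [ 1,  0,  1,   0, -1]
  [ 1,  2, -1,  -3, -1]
A Jordan chain for λ = -2 of length 3:
v_1 = (2, -2, -1, 0, 1)ᵀ
v_2 = (-2, 3, 1, 1, 1)ᵀ
v_3 = (1, 0, 0, 0, 0)ᵀ

Let N = A − (-2)·I. We want v_3 with N^3 v_3 = 0 but N^2 v_3 ≠ 0; then v_{j-1} := N · v_j for j = 3, …, 2.

Pick v_3 = (1, 0, 0, 0, 0)ᵀ.
Then v_2 = N · v_3 = (-2, 3, 1, 1, 1)ᵀ.
Then v_1 = N · v_2 = (2, -2, -1, 0, 1)ᵀ.

Sanity check: (A − (-2)·I) v_1 = (0, 0, 0, 0, 0)ᵀ = 0. ✓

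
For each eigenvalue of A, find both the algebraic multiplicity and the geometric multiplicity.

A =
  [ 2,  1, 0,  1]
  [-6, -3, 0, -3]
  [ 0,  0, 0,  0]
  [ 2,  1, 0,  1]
λ = 0: alg = 4, geom = 3

Step 1 — factor the characteristic polynomial to read off the algebraic multiplicities:
  χ_A(x) = x^4

Step 2 — compute geometric multiplicities via the rank-nullity identity g(λ) = n − rank(A − λI):
  rank(A − (0)·I) = 1, so dim ker(A − (0)·I) = n − 1 = 3

Summary:
  λ = 0: algebraic multiplicity = 4, geometric multiplicity = 3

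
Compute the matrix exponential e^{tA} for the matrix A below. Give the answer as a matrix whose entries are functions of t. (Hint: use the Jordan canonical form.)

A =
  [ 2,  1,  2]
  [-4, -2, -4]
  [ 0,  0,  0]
e^{tA} =
  [2*t + 1, t, 2*t]
  [-4*t, 1 - 2*t, -4*t]
  [0, 0, 1]

Strategy: write A = P · J · P⁻¹ where J is a Jordan canonical form, so e^{tA} = P · e^{tJ} · P⁻¹, and e^{tJ} can be computed block-by-block.

A has Jordan form
J =
  [0, 1, 0]
  [0, 0, 0]
  [0, 0, 0]
(up to reordering of blocks).

Per-block formulas:
  For a 1×1 block at λ = 0: exp(t · [0]) = [e^(0t)].
  For a 2×2 Jordan block J_2(0): exp(t · J_2(0)) = e^(0t)·(I + t·N), where N is the 2×2 nilpotent shift.

After assembling e^{tJ} and conjugating by P, we get:

e^{tA} =
  [2*t + 1, t, 2*t]
  [-4*t, 1 - 2*t, -4*t]
  [0, 0, 1]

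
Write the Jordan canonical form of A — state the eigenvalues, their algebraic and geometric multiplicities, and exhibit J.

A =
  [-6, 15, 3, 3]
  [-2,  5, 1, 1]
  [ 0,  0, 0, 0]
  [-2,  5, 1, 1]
J_2(0) ⊕ J_1(0) ⊕ J_1(0)

The characteristic polynomial is
  det(x·I − A) = x^4

Eigenvalues and multiplicities (the geometric multiplicity of λ is n − rank(A − λI), which equals the number of Jordan blocks for λ):
  λ = 0: algebraic multiplicity = 4, geometric multiplicity = 3

Determining the block sizes for each eigenvalue:
  λ = 0: 3 blocks summing to 4 forces exactly one block of size 2 and the rest size 1 → block sizes [2, 1, 1]

Assembling the blocks gives a Jordan form
J =
  [0, 1, 0, 0]
  [0, 0, 0, 0]
  [0, 0, 0, 0]
  [0, 0, 0, 0]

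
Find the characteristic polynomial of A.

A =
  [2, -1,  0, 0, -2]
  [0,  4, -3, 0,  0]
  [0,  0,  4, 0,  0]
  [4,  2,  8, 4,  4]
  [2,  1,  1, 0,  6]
x^5 - 20*x^4 + 160*x^3 - 640*x^2 + 1280*x - 1024

Expanding det(x·I − A) (e.g. by cofactor expansion or by noting that A is similar to its Jordan form J, which has the same characteristic polynomial as A) gives
  χ_A(x) = x^5 - 20*x^4 + 160*x^3 - 640*x^2 + 1280*x - 1024
which factors as (x - 4)^5. The eigenvalues (with algebraic multiplicities) are λ = 4 with multiplicity 5.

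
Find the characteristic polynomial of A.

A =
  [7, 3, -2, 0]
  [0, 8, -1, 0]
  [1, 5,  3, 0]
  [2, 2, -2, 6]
x^4 - 24*x^3 + 216*x^2 - 864*x + 1296

Expanding det(x·I − A) (e.g. by cofactor expansion or by noting that A is similar to its Jordan form J, which has the same characteristic polynomial as A) gives
  χ_A(x) = x^4 - 24*x^3 + 216*x^2 - 864*x + 1296
which factors as (x - 6)^4. The eigenvalues (with algebraic multiplicities) are λ = 6 with multiplicity 4.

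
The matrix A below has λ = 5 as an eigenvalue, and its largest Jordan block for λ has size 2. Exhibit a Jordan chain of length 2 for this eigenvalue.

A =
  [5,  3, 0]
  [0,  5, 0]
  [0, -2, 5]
A Jordan chain for λ = 5 of length 2:
v_1 = (3, 0, -2)ᵀ
v_2 = (0, 1, 0)ᵀ

Let N = A − (5)·I. We want v_2 with N^2 v_2 = 0 but N^1 v_2 ≠ 0; then v_{j-1} := N · v_j for j = 2, …, 2.

Pick v_2 = (0, 1, 0)ᵀ.
Then v_1 = N · v_2 = (3, 0, -2)ᵀ.

Sanity check: (A − (5)·I) v_1 = (0, 0, 0)ᵀ = 0. ✓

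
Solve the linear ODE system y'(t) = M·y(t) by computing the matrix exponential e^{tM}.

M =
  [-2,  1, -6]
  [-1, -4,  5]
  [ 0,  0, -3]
e^{tM} =
  [t*exp(-3*t) + exp(-3*t), t*exp(-3*t), -t^2*exp(-3*t)/2 - 6*t*exp(-3*t)]
  [-t*exp(-3*t), -t*exp(-3*t) + exp(-3*t), t^2*exp(-3*t)/2 + 5*t*exp(-3*t)]
  [0, 0, exp(-3*t)]

Strategy: write M = P · J · P⁻¹ where J is a Jordan canonical form, so e^{tM} = P · e^{tJ} · P⁻¹, and e^{tJ} can be computed block-by-block.

M has Jordan form
J =
  [-3,  1,  0]
  [ 0, -3,  1]
  [ 0,  0, -3]
(up to reordering of blocks).

Per-block formulas:
  For a 3×3 Jordan block J_3(-3): exp(t · J_3(-3)) = e^(-3t)·(I + t·N + (t^2/2)·N^2), where N is the 3×3 nilpotent shift.

After assembling e^{tJ} and conjugating by P, we get:

e^{tM} =
  [t*exp(-3*t) + exp(-3*t), t*exp(-3*t), -t^2*exp(-3*t)/2 - 6*t*exp(-3*t)]
  [-t*exp(-3*t), -t*exp(-3*t) + exp(-3*t), t^2*exp(-3*t)/2 + 5*t*exp(-3*t)]
  [0, 0, exp(-3*t)]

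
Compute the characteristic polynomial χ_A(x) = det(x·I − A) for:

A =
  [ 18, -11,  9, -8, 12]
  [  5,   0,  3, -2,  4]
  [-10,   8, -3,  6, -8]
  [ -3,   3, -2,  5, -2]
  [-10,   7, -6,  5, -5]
x^5 - 15*x^4 + 90*x^3 - 270*x^2 + 405*x - 243

Expanding det(x·I − A) (e.g. by cofactor expansion or by noting that A is similar to its Jordan form J, which has the same characteristic polynomial as A) gives
  χ_A(x) = x^5 - 15*x^4 + 90*x^3 - 270*x^2 + 405*x - 243
which factors as (x - 3)^5. The eigenvalues (with algebraic multiplicities) are λ = 3 with multiplicity 5.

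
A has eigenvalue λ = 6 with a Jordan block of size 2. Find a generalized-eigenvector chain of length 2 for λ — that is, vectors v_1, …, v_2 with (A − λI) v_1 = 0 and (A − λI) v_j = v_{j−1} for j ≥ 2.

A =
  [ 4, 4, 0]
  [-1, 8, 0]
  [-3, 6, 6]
A Jordan chain for λ = 6 of length 2:
v_1 = (-2, -1, -3)ᵀ
v_2 = (1, 0, 0)ᵀ

Let N = A − (6)·I. We want v_2 with N^2 v_2 = 0 but N^1 v_2 ≠ 0; then v_{j-1} := N · v_j for j = 2, …, 2.

Pick v_2 = (1, 0, 0)ᵀ.
Then v_1 = N · v_2 = (-2, -1, -3)ᵀ.

Sanity check: (A − (6)·I) v_1 = (0, 0, 0)ᵀ = 0. ✓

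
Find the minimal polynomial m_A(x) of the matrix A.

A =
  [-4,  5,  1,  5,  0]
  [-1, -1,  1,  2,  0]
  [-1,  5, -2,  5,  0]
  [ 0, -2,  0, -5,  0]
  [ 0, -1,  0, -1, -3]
x^3 + 9*x^2 + 27*x + 27

The characteristic polynomial is χ_A(x) = (x + 3)^5, so the eigenvalues are known. The minimal polynomial is
  m_A(x) = Π_λ (x − λ)^{k_λ}
where k_λ is the size of the *largest* Jordan block for λ (equivalently, the smallest k with (A − λI)^k v = 0 for every generalised eigenvector v of λ).

  λ = -3: largest Jordan block has size 3, contributing (x + 3)^3

So m_A(x) = (x + 3)^3 = x^3 + 9*x^2 + 27*x + 27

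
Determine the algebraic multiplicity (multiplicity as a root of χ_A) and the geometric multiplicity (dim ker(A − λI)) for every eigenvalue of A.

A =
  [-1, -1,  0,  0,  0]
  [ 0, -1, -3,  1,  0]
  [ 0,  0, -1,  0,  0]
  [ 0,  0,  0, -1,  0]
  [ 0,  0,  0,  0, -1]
λ = -1: alg = 5, geom = 3

Step 1 — factor the characteristic polynomial to read off the algebraic multiplicities:
  χ_A(x) = (x + 1)^5

Step 2 — compute geometric multiplicities via the rank-nullity identity g(λ) = n − rank(A − λI):
  rank(A − (-1)·I) = 2, so dim ker(A − (-1)·I) = n − 2 = 3

Summary:
  λ = -1: algebraic multiplicity = 5, geometric multiplicity = 3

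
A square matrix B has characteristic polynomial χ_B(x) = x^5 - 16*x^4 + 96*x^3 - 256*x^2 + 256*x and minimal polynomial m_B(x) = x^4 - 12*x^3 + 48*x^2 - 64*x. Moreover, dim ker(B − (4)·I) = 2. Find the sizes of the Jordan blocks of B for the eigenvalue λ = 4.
Block sizes for λ = 4: [3, 1]

Step 1 — from the characteristic polynomial, algebraic multiplicity of λ = 4 is 4. From dim ker(B − (4)·I) = 2, there are exactly 2 Jordan blocks for λ = 4.
Step 2 — from the minimal polynomial, the factor (x − 4)^3 tells us the largest block for λ = 4 has size 3.
Step 3 — with total size 4, 2 blocks, and largest block 3, the block sizes (in nonincreasing order) are [3, 1].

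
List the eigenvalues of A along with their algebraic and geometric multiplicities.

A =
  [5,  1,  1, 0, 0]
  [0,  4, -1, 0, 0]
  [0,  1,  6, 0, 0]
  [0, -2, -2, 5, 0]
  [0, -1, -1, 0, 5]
λ = 5: alg = 5, geom = 4

Step 1 — factor the characteristic polynomial to read off the algebraic multiplicities:
  χ_A(x) = (x - 5)^5

Step 2 — compute geometric multiplicities via the rank-nullity identity g(λ) = n − rank(A − λI):
  rank(A − (5)·I) = 1, so dim ker(A − (5)·I) = n − 1 = 4

Summary:
  λ = 5: algebraic multiplicity = 5, geometric multiplicity = 4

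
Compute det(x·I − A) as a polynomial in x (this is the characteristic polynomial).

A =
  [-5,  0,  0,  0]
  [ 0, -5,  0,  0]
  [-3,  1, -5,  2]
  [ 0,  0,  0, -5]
x^4 + 20*x^3 + 150*x^2 + 500*x + 625

Expanding det(x·I − A) (e.g. by cofactor expansion or by noting that A is similar to its Jordan form J, which has the same characteristic polynomial as A) gives
  χ_A(x) = x^4 + 20*x^3 + 150*x^2 + 500*x + 625
which factors as (x + 5)^4. The eigenvalues (with algebraic multiplicities) are λ = -5 with multiplicity 4.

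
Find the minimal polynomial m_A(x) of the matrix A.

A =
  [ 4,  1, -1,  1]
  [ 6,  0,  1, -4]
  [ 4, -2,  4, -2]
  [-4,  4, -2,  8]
x^3 - 12*x^2 + 48*x - 64

The characteristic polynomial is χ_A(x) = (x - 4)^4, so the eigenvalues are known. The minimal polynomial is
  m_A(x) = Π_λ (x − λ)^{k_λ}
where k_λ is the size of the *largest* Jordan block for λ (equivalently, the smallest k with (A − λI)^k v = 0 for every generalised eigenvector v of λ).

  λ = 4: largest Jordan block has size 3, contributing (x − 4)^3

So m_A(x) = (x - 4)^3 = x^3 - 12*x^2 + 48*x - 64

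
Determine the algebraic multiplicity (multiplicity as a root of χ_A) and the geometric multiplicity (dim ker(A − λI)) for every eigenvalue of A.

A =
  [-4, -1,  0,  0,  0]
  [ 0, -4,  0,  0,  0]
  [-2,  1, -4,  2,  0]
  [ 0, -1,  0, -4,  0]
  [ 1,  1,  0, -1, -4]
λ = -4: alg = 5, geom = 3

Step 1 — factor the characteristic polynomial to read off the algebraic multiplicities:
  χ_A(x) = (x + 4)^5

Step 2 — compute geometric multiplicities via the rank-nullity identity g(λ) = n − rank(A − λI):
  rank(A − (-4)·I) = 2, so dim ker(A − (-4)·I) = n − 2 = 3

Summary:
  λ = -4: algebraic multiplicity = 5, geometric multiplicity = 3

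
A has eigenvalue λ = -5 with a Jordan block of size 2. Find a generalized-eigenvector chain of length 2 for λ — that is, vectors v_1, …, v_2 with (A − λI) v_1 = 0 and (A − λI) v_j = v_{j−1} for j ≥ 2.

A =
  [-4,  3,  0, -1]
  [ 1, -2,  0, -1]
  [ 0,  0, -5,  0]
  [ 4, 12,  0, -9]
A Jordan chain for λ = -5 of length 2:
v_1 = (1, 1, 0, 4)ᵀ
v_2 = (1, 0, 0, 0)ᵀ

Let N = A − (-5)·I. We want v_2 with N^2 v_2 = 0 but N^1 v_2 ≠ 0; then v_{j-1} := N · v_j for j = 2, …, 2.

Pick v_2 = (1, 0, 0, 0)ᵀ.
Then v_1 = N · v_2 = (1, 1, 0, 4)ᵀ.

Sanity check: (A − (-5)·I) v_1 = (0, 0, 0, 0)ᵀ = 0. ✓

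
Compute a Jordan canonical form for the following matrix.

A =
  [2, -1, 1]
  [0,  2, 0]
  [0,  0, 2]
J_2(2) ⊕ J_1(2)

The characteristic polynomial is
  det(x·I − A) = x^3 - 6*x^2 + 12*x - 8 = (x - 2)^3

Eigenvalues and multiplicities (the geometric multiplicity of λ is n − rank(A − λI), which equals the number of Jordan blocks for λ):
  λ = 2: algebraic multiplicity = 3, geometric multiplicity = 2

Determining the block sizes for each eigenvalue:
  λ = 2: 2 blocks summing to 3 forces exactly one block of size 2 and the rest size 1 → block sizes [2, 1]

Assembling the blocks gives a Jordan form
J =
  [2, 1, 0]
  [0, 2, 0]
  [0, 0, 2]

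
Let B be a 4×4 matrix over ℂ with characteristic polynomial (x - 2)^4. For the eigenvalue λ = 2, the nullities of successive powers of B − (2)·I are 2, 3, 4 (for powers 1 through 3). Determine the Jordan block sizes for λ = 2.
Block sizes for λ = 2: [3, 1]

From the dimensions of kernels of powers, the number of Jordan blocks of size at least j is d_j − d_{j−1} where d_j = dim ker(N^j) (with d_0 = 0). Computing the differences gives [2, 1, 1].
The number of blocks of size exactly k is (#blocks of size ≥ k) − (#blocks of size ≥ k + 1), so the partition is: 1 block(s) of size 1, 1 block(s) of size 3.
In nonincreasing order the block sizes are [3, 1].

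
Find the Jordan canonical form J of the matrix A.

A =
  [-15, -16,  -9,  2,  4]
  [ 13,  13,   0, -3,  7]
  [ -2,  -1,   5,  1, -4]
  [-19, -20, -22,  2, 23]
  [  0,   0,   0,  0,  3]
J_1(-4) ⊕ J_3(3) ⊕ J_1(3)

The characteristic polynomial is
  det(x·I − A) = x^5 - 8*x^4 + 6*x^3 + 108*x^2 - 351*x + 324 = (x - 3)^4*(x + 4)

Eigenvalues and multiplicities (the geometric multiplicity of λ is n − rank(A − λI), which equals the number of Jordan blocks for λ):
  λ = -4: algebraic multiplicity = 1, geometric multiplicity = 1
  λ = 3: algebraic multiplicity = 4, geometric multiplicity = 2

Determining the block sizes for each eigenvalue:
  λ = -4: one block (gm = 1), so the single block has size am = 1 → block sizes [1]
  λ = 3: with am = 4 and gm = 2, the partition is not yet determined (e.g. several partitions of 4 into 2 parts exist). Let N = A − (3)·I. Computing rank(N^1) = 3, rank(N^2) = 2, rank(N^3) = 1; the number of blocks of size ≥ j is rank(N^{j−1}) − rank(N^j), giving [2, 1, 1]. So we have 1 block(s) of size 3, 1 block(s) of size 1 → block sizes [3, 1]

Assembling the blocks gives a Jordan form
J =
  [-4, 0, 0, 0, 0]
  [ 0, 3, 1, 0, 0]
  [ 0, 0, 3, 1, 0]
  [ 0, 0, 0, 3, 0]
  [ 0, 0, 0, 0, 3]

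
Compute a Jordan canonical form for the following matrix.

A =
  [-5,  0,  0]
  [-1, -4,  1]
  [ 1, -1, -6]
J_2(-5) ⊕ J_1(-5)

The characteristic polynomial is
  det(x·I − A) = x^3 + 15*x^2 + 75*x + 125 = (x + 5)^3

Eigenvalues and multiplicities (the geometric multiplicity of λ is n − rank(A − λI), which equals the number of Jordan blocks for λ):
  λ = -5: algebraic multiplicity = 3, geometric multiplicity = 2

Determining the block sizes for each eigenvalue:
  λ = -5: 2 blocks summing to 3 forces exactly one block of size 2 and the rest size 1 → block sizes [2, 1]

Assembling the blocks gives a Jordan form
J =
  [-5,  1,  0]
  [ 0, -5,  0]
  [ 0,  0, -5]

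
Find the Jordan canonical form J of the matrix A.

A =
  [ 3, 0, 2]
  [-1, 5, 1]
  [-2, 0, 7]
J_2(5) ⊕ J_1(5)

The characteristic polynomial is
  det(x·I − A) = x^3 - 15*x^2 + 75*x - 125 = (x - 5)^3

Eigenvalues and multiplicities (the geometric multiplicity of λ is n − rank(A − λI), which equals the number of Jordan blocks for λ):
  λ = 5: algebraic multiplicity = 3, geometric multiplicity = 2

Determining the block sizes for each eigenvalue:
  λ = 5: 2 blocks summing to 3 forces exactly one block of size 2 and the rest size 1 → block sizes [2, 1]

Assembling the blocks gives a Jordan form
J =
  [5, 1, 0]
  [0, 5, 0]
  [0, 0, 5]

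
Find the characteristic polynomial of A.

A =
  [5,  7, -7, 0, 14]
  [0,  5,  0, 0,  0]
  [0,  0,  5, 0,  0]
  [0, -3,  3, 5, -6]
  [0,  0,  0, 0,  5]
x^5 - 25*x^4 + 250*x^3 - 1250*x^2 + 3125*x - 3125

Expanding det(x·I − A) (e.g. by cofactor expansion or by noting that A is similar to its Jordan form J, which has the same characteristic polynomial as A) gives
  χ_A(x) = x^5 - 25*x^4 + 250*x^3 - 1250*x^2 + 3125*x - 3125
which factors as (x - 5)^5. The eigenvalues (with algebraic multiplicities) are λ = 5 with multiplicity 5.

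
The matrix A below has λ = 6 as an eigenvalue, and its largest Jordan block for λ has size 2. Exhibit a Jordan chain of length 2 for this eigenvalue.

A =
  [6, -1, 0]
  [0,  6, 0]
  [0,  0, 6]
A Jordan chain for λ = 6 of length 2:
v_1 = (-1, 0, 0)ᵀ
v_2 = (0, 1, 0)ᵀ

Let N = A − (6)·I. We want v_2 with N^2 v_2 = 0 but N^1 v_2 ≠ 0; then v_{j-1} := N · v_j for j = 2, …, 2.

Pick v_2 = (0, 1, 0)ᵀ.
Then v_1 = N · v_2 = (-1, 0, 0)ᵀ.

Sanity check: (A − (6)·I) v_1 = (0, 0, 0)ᵀ = 0. ✓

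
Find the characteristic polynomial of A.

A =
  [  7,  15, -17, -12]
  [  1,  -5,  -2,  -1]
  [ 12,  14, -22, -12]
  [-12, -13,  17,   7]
x^4 + 13*x^3 + 45*x^2 - 25*x - 250

Expanding det(x·I − A) (e.g. by cofactor expansion or by noting that A is similar to its Jordan form J, which has the same characteristic polynomial as A) gives
  χ_A(x) = x^4 + 13*x^3 + 45*x^2 - 25*x - 250
which factors as (x - 2)*(x + 5)^3. The eigenvalues (with algebraic multiplicities) are λ = -5 with multiplicity 3, λ = 2 with multiplicity 1.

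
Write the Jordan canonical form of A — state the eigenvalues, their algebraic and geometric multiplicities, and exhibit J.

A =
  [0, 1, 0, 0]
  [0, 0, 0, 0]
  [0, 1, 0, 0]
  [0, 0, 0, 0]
J_2(0) ⊕ J_1(0) ⊕ J_1(0)

The characteristic polynomial is
  det(x·I − A) = x^4

Eigenvalues and multiplicities (the geometric multiplicity of λ is n − rank(A − λI), which equals the number of Jordan blocks for λ):
  λ = 0: algebraic multiplicity = 4, geometric multiplicity = 3

Determining the block sizes for each eigenvalue:
  λ = 0: 3 blocks summing to 4 forces exactly one block of size 2 and the rest size 1 → block sizes [2, 1, 1]

Assembling the blocks gives a Jordan form
J =
  [0, 1, 0, 0]
  [0, 0, 0, 0]
  [0, 0, 0, 0]
  [0, 0, 0, 0]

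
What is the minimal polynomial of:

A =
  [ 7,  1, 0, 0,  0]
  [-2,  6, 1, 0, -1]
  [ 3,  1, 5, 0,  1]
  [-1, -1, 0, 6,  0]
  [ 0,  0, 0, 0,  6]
x^3 - 18*x^2 + 108*x - 216

The characteristic polynomial is χ_A(x) = (x - 6)^5, so the eigenvalues are known. The minimal polynomial is
  m_A(x) = Π_λ (x − λ)^{k_λ}
where k_λ is the size of the *largest* Jordan block for λ (equivalently, the smallest k with (A − λI)^k v = 0 for every generalised eigenvector v of λ).

  λ = 6: largest Jordan block has size 3, contributing (x − 6)^3

So m_A(x) = (x - 6)^3 = x^3 - 18*x^2 + 108*x - 216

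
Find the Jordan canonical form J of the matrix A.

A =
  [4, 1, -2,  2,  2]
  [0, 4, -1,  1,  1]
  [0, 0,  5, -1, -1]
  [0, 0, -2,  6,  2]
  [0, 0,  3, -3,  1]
J_3(4) ⊕ J_1(4) ⊕ J_1(4)

The characteristic polynomial is
  det(x·I − A) = x^5 - 20*x^4 + 160*x^3 - 640*x^2 + 1280*x - 1024 = (x - 4)^5

Eigenvalues and multiplicities (the geometric multiplicity of λ is n − rank(A − λI), which equals the number of Jordan blocks for λ):
  λ = 4: algebraic multiplicity = 5, geometric multiplicity = 3

Determining the block sizes for each eigenvalue:
  λ = 4: with am = 5 and gm = 3, the partition is not yet determined (e.g. several partitions of 5 into 3 parts exist). Let N = A − (4)·I. Computing rank(N^1) = 2, rank(N^2) = 1, rank(N^3) = 0; the number of blocks of size ≥ j is rank(N^{j−1}) − rank(N^j), giving [3, 1, 1]. So we have 1 block(s) of size 3, 2 block(s) of size 1 → block sizes [3, 1, 1]

Assembling the blocks gives a Jordan form
J =
  [4, 1, 0, 0, 0]
  [0, 4, 1, 0, 0]
  [0, 0, 4, 0, 0]
  [0, 0, 0, 4, 0]
  [0, 0, 0, 0, 4]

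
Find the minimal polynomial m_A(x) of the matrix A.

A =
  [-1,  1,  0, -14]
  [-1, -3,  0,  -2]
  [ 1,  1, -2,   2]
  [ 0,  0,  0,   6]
x^3 - 2*x^2 - 20*x - 24

The characteristic polynomial is χ_A(x) = (x - 6)*(x + 2)^3, so the eigenvalues are known. The minimal polynomial is
  m_A(x) = Π_λ (x − λ)^{k_λ}
where k_λ is the size of the *largest* Jordan block for λ (equivalently, the smallest k with (A − λI)^k v = 0 for every generalised eigenvector v of λ).

  λ = -2: largest Jordan block has size 2, contributing (x + 2)^2
  λ = 6: largest Jordan block has size 1, contributing (x − 6)

So m_A(x) = (x - 6)*(x + 2)^2 = x^3 - 2*x^2 - 20*x - 24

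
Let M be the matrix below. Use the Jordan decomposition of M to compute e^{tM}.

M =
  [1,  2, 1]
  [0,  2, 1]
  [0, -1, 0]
e^{tM} =
  [exp(t), t^2*exp(t)/2 + 2*t*exp(t), t^2*exp(t)/2 + t*exp(t)]
  [0, t*exp(t) + exp(t), t*exp(t)]
  [0, -t*exp(t), -t*exp(t) + exp(t)]

Strategy: write M = P · J · P⁻¹ where J is a Jordan canonical form, so e^{tM} = P · e^{tJ} · P⁻¹, and e^{tJ} can be computed block-by-block.

M has Jordan form
J =
  [1, 1, 0]
  [0, 1, 1]
  [0, 0, 1]
(up to reordering of blocks).

Per-block formulas:
  For a 3×3 Jordan block J_3(1): exp(t · J_3(1)) = e^(1t)·(I + t·N + (t^2/2)·N^2), where N is the 3×3 nilpotent shift.

After assembling e^{tJ} and conjugating by P, we get:

e^{tM} =
  [exp(t), t^2*exp(t)/2 + 2*t*exp(t), t^2*exp(t)/2 + t*exp(t)]
  [0, t*exp(t) + exp(t), t*exp(t)]
  [0, -t*exp(t), -t*exp(t) + exp(t)]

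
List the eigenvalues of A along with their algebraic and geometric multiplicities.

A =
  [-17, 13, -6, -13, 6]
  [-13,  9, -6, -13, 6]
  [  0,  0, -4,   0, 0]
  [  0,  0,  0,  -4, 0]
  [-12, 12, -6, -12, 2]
λ = -4: alg = 4, geom = 3; λ = 2: alg = 1, geom = 1

Step 1 — factor the characteristic polynomial to read off the algebraic multiplicities:
  χ_A(x) = (x - 2)*(x + 4)^4

Step 2 — compute geometric multiplicities via the rank-nullity identity g(λ) = n − rank(A − λI):
  rank(A − (-4)·I) = 2, so dim ker(A − (-4)·I) = n − 2 = 3
  rank(A − (2)·I) = 4, so dim ker(A − (2)·I) = n − 4 = 1

Summary:
  λ = -4: algebraic multiplicity = 4, geometric multiplicity = 3
  λ = 2: algebraic multiplicity = 1, geometric multiplicity = 1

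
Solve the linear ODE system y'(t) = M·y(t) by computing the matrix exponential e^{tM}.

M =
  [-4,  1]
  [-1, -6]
e^{tM} =
  [t*exp(-5*t) + exp(-5*t), t*exp(-5*t)]
  [-t*exp(-5*t), -t*exp(-5*t) + exp(-5*t)]

Strategy: write M = P · J · P⁻¹ where J is a Jordan canonical form, so e^{tM} = P · e^{tJ} · P⁻¹, and e^{tJ} can be computed block-by-block.

M has Jordan form
J =
  [-5,  1]
  [ 0, -5]
(up to reordering of blocks).

Per-block formulas:
  For a 2×2 Jordan block J_2(-5): exp(t · J_2(-5)) = e^(-5t)·(I + t·N), where N is the 2×2 nilpotent shift.

After assembling e^{tJ} and conjugating by P, we get:

e^{tM} =
  [t*exp(-5*t) + exp(-5*t), t*exp(-5*t)]
  [-t*exp(-5*t), -t*exp(-5*t) + exp(-5*t)]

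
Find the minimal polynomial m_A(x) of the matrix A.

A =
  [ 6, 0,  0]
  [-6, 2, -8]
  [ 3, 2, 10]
x^2 - 12*x + 36

The characteristic polynomial is χ_A(x) = (x - 6)^3, so the eigenvalues are known. The minimal polynomial is
  m_A(x) = Π_λ (x − λ)^{k_λ}
where k_λ is the size of the *largest* Jordan block for λ (equivalently, the smallest k with (A − λI)^k v = 0 for every generalised eigenvector v of λ).

  λ = 6: largest Jordan block has size 2, contributing (x − 6)^2

So m_A(x) = (x - 6)^2 = x^2 - 12*x + 36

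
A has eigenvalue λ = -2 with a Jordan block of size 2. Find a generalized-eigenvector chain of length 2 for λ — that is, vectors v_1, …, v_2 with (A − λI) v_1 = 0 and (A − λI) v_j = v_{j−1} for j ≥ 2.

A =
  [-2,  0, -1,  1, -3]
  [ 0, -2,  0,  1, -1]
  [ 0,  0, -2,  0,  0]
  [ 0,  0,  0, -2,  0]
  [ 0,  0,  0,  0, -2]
A Jordan chain for λ = -2 of length 2:
v_1 = (-1, 0, 0, 0, 0)ᵀ
v_2 = (0, 0, 1, 0, 0)ᵀ

Let N = A − (-2)·I. We want v_2 with N^2 v_2 = 0 but N^1 v_2 ≠ 0; then v_{j-1} := N · v_j for j = 2, …, 2.

Pick v_2 = (0, 0, 1, 0, 0)ᵀ.
Then v_1 = N · v_2 = (-1, 0, 0, 0, 0)ᵀ.

Sanity check: (A − (-2)·I) v_1 = (0, 0, 0, 0, 0)ᵀ = 0. ✓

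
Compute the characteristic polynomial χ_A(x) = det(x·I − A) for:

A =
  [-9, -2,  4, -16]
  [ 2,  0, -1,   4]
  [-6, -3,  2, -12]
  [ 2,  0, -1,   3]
x^4 + 4*x^3 + 6*x^2 + 4*x + 1

Expanding det(x·I − A) (e.g. by cofactor expansion or by noting that A is similar to its Jordan form J, which has the same characteristic polynomial as A) gives
  χ_A(x) = x^4 + 4*x^3 + 6*x^2 + 4*x + 1
which factors as (x + 1)^4. The eigenvalues (with algebraic multiplicities) are λ = -1 with multiplicity 4.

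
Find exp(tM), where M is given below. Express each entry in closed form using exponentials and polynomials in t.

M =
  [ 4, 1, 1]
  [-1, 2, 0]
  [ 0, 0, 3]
e^{tM} =
  [t*exp(3*t) + exp(3*t), t*exp(3*t), t^2*exp(3*t)/2 + t*exp(3*t)]
  [-t*exp(3*t), -t*exp(3*t) + exp(3*t), -t^2*exp(3*t)/2]
  [0, 0, exp(3*t)]

Strategy: write M = P · J · P⁻¹ where J is a Jordan canonical form, so e^{tM} = P · e^{tJ} · P⁻¹, and e^{tJ} can be computed block-by-block.

M has Jordan form
J =
  [3, 1, 0]
  [0, 3, 1]
  [0, 0, 3]
(up to reordering of blocks).

Per-block formulas:
  For a 3×3 Jordan block J_3(3): exp(t · J_3(3)) = e^(3t)·(I + t·N + (t^2/2)·N^2), where N is the 3×3 nilpotent shift.

After assembling e^{tJ} and conjugating by P, we get:

e^{tM} =
  [t*exp(3*t) + exp(3*t), t*exp(3*t), t^2*exp(3*t)/2 + t*exp(3*t)]
  [-t*exp(3*t), -t*exp(3*t) + exp(3*t), -t^2*exp(3*t)/2]
  [0, 0, exp(3*t)]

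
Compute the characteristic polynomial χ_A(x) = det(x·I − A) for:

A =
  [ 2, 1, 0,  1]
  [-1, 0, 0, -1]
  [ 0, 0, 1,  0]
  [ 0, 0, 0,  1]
x^4 - 4*x^3 + 6*x^2 - 4*x + 1

Expanding det(x·I − A) (e.g. by cofactor expansion or by noting that A is similar to its Jordan form J, which has the same characteristic polynomial as A) gives
  χ_A(x) = x^4 - 4*x^3 + 6*x^2 - 4*x + 1
which factors as (x - 1)^4. The eigenvalues (with algebraic multiplicities) are λ = 1 with multiplicity 4.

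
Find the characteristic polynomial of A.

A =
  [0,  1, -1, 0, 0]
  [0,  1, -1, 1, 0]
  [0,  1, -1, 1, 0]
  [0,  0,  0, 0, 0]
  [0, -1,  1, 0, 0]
x^5

Expanding det(x·I − A) (e.g. by cofactor expansion or by noting that A is similar to its Jordan form J, which has the same characteristic polynomial as A) gives
  χ_A(x) = x^5
which factors as x^5. The eigenvalues (with algebraic multiplicities) are λ = 0 with multiplicity 5.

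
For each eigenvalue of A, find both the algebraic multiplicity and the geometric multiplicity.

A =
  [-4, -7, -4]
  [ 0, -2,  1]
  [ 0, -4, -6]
λ = -4: alg = 3, geom = 1

Step 1 — factor the characteristic polynomial to read off the algebraic multiplicities:
  χ_A(x) = (x + 4)^3

Step 2 — compute geometric multiplicities via the rank-nullity identity g(λ) = n − rank(A − λI):
  rank(A − (-4)·I) = 2, so dim ker(A − (-4)·I) = n − 2 = 1

Summary:
  λ = -4: algebraic multiplicity = 3, geometric multiplicity = 1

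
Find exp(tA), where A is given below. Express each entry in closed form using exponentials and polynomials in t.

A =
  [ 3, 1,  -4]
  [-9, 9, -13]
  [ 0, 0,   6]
e^{tA} =
  [-3*t*exp(6*t) + exp(6*t), t*exp(6*t), -t^2*exp(6*t)/2 - 4*t*exp(6*t)]
  [-9*t*exp(6*t), 3*t*exp(6*t) + exp(6*t), -3*t^2*exp(6*t)/2 - 13*t*exp(6*t)]
  [0, 0, exp(6*t)]

Strategy: write A = P · J · P⁻¹ where J is a Jordan canonical form, so e^{tA} = P · e^{tJ} · P⁻¹, and e^{tJ} can be computed block-by-block.

A has Jordan form
J =
  [6, 1, 0]
  [0, 6, 1]
  [0, 0, 6]
(up to reordering of blocks).

Per-block formulas:
  For a 3×3 Jordan block J_3(6): exp(t · J_3(6)) = e^(6t)·(I + t·N + (t^2/2)·N^2), where N is the 3×3 nilpotent shift.

After assembling e^{tJ} and conjugating by P, we get:

e^{tA} =
  [-3*t*exp(6*t) + exp(6*t), t*exp(6*t), -t^2*exp(6*t)/2 - 4*t*exp(6*t)]
  [-9*t*exp(6*t), 3*t*exp(6*t) + exp(6*t), -3*t^2*exp(6*t)/2 - 13*t*exp(6*t)]
  [0, 0, exp(6*t)]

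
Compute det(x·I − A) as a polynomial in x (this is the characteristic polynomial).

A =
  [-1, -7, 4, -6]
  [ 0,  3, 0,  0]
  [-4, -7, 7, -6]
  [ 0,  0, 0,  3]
x^4 - 12*x^3 + 54*x^2 - 108*x + 81

Expanding det(x·I − A) (e.g. by cofactor expansion or by noting that A is similar to its Jordan form J, which has the same characteristic polynomial as A) gives
  χ_A(x) = x^4 - 12*x^3 + 54*x^2 - 108*x + 81
which factors as (x - 3)^4. The eigenvalues (with algebraic multiplicities) are λ = 3 with multiplicity 4.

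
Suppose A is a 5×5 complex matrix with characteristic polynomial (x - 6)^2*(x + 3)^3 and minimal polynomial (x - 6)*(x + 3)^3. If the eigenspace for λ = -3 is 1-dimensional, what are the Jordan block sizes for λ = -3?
Block sizes for λ = -3: [3]

Step 1 — from the characteristic polynomial, algebraic multiplicity of λ = -3 is 3. From dim ker(A − (-3)·I) = 1, there are exactly 1 Jordan blocks for λ = -3.
Step 2 — from the minimal polynomial, the factor (x + 3)^3 tells us the largest block for λ = -3 has size 3.
Step 3 — with total size 3, 1 blocks, and largest block 3, the block sizes (in nonincreasing order) are [3].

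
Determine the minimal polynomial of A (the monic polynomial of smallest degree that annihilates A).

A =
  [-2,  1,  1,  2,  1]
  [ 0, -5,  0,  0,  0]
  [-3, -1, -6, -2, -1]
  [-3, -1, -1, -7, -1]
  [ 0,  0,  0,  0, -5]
x^2 + 10*x + 25

The characteristic polynomial is χ_A(x) = (x + 5)^5, so the eigenvalues are known. The minimal polynomial is
  m_A(x) = Π_λ (x − λ)^{k_λ}
where k_λ is the size of the *largest* Jordan block for λ (equivalently, the smallest k with (A − λI)^k v = 0 for every generalised eigenvector v of λ).

  λ = -5: largest Jordan block has size 2, contributing (x + 5)^2

So m_A(x) = (x + 5)^2 = x^2 + 10*x + 25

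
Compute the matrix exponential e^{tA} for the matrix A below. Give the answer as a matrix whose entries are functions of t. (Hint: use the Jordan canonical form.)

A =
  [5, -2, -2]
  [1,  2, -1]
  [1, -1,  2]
e^{tA} =
  [2*t*exp(3*t) + exp(3*t), -2*t*exp(3*t), -2*t*exp(3*t)]
  [t*exp(3*t), -t*exp(3*t) + exp(3*t), -t*exp(3*t)]
  [t*exp(3*t), -t*exp(3*t), -t*exp(3*t) + exp(3*t)]

Strategy: write A = P · J · P⁻¹ where J is a Jordan canonical form, so e^{tA} = P · e^{tJ} · P⁻¹, and e^{tJ} can be computed block-by-block.

A has Jordan form
J =
  [3, 1, 0]
  [0, 3, 0]
  [0, 0, 3]
(up to reordering of blocks).

Per-block formulas:
  For a 1×1 block at λ = 3: exp(t · [3]) = [e^(3t)].
  For a 2×2 Jordan block J_2(3): exp(t · J_2(3)) = e^(3t)·(I + t·N), where N is the 2×2 nilpotent shift.

After assembling e^{tJ} and conjugating by P, we get:

e^{tA} =
  [2*t*exp(3*t) + exp(3*t), -2*t*exp(3*t), -2*t*exp(3*t)]
  [t*exp(3*t), -t*exp(3*t) + exp(3*t), -t*exp(3*t)]
  [t*exp(3*t), -t*exp(3*t), -t*exp(3*t) + exp(3*t)]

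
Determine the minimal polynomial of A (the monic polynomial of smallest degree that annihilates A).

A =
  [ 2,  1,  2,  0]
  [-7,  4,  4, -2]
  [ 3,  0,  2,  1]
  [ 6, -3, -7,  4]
x^2 - 6*x + 9

The characteristic polynomial is χ_A(x) = (x - 3)^4, so the eigenvalues are known. The minimal polynomial is
  m_A(x) = Π_λ (x − λ)^{k_λ}
where k_λ is the size of the *largest* Jordan block for λ (equivalently, the smallest k with (A − λI)^k v = 0 for every generalised eigenvector v of λ).

  λ = 3: largest Jordan block has size 2, contributing (x − 3)^2

So m_A(x) = (x - 3)^2 = x^2 - 6*x + 9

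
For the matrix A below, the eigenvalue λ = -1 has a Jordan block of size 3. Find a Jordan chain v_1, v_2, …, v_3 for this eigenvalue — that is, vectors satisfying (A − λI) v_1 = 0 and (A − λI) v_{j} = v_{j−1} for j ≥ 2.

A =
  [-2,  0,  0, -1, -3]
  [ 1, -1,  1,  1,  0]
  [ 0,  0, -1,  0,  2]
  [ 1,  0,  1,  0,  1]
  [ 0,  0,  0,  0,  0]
A Jordan chain for λ = -1 of length 3:
v_1 = (-1, 1, 0, 1, 0)ᵀ
v_2 = (0, 1, 0, 1, 0)ᵀ
v_3 = (0, 0, 1, 0, 0)ᵀ

Let N = A − (-1)·I. We want v_3 with N^3 v_3 = 0 but N^2 v_3 ≠ 0; then v_{j-1} := N · v_j for j = 3, …, 2.

Pick v_3 = (0, 0, 1, 0, 0)ᵀ.
Then v_2 = N · v_3 = (0, 1, 0, 1, 0)ᵀ.
Then v_1 = N · v_2 = (-1, 1, 0, 1, 0)ᵀ.

Sanity check: (A − (-1)·I) v_1 = (0, 0, 0, 0, 0)ᵀ = 0. ✓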